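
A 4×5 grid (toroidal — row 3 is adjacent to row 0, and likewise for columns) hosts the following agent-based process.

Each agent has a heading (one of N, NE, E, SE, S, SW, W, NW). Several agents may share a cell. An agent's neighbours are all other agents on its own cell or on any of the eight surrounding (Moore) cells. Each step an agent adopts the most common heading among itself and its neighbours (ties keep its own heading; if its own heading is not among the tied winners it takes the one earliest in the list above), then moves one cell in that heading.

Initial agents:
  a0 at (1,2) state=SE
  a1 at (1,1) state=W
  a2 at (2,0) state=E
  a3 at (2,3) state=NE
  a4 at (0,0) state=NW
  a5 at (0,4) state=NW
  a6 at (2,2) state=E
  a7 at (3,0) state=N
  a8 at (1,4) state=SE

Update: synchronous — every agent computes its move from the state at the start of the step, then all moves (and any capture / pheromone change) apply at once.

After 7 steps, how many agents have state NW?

9

t=1: a0@(2,3):SE a1@(1,2):E a2@(2,1):E a3@(3,4):SE a4@(3,4):NW a5@(3,3):NW a6@(2,3):E a7@(2,4):NW a8@(0,3):NW
t=2: a0@(1,2):NW a1@(1,3):E a2@(2,2):E a3@(2,3):NW a4@(2,3):NW a5@(2,2):NW a6@(1,2):NW a7@(1,3):NW a8@(3,2):NW
t=3: a0@(0,1):NW a1@(0,2):NW a2@(1,1):NW a3@(1,2):NW a4@(1,2):NW a5@(1,1):NW a6@(0,1):NW a7@(0,2):NW a8@(2,1):NW
t=4: a0@(3,0):NW a1@(3,1):NW a2@(0,0):NW a3@(0,1):NW a4@(0,1):NW a5@(0,0):NW a6@(3,0):NW a7@(3,1):NW a8@(1,0):NW
t=5: a0@(2,4):NW a1@(2,0):NW a2@(3,4):NW a3@(3,0):NW a4@(3,0):NW a5@(3,4):NW a6@(2,4):NW a7@(2,0):NW a8@(0,4):NW
t=6: a0@(1,3):NW a1@(1,4):NW a2@(2,3):NW a3@(2,4):NW a4@(2,4):NW a5@(2,3):NW a6@(1,3):NW a7@(1,4):NW a8@(3,3):NW
t=7: a0@(0,2):NW a1@(0,3):NW a2@(1,2):NW a3@(1,3):NW a4@(1,3):NW a5@(1,2):NW a6@(0,2):NW a7@(0,3):NW a8@(2,2):NW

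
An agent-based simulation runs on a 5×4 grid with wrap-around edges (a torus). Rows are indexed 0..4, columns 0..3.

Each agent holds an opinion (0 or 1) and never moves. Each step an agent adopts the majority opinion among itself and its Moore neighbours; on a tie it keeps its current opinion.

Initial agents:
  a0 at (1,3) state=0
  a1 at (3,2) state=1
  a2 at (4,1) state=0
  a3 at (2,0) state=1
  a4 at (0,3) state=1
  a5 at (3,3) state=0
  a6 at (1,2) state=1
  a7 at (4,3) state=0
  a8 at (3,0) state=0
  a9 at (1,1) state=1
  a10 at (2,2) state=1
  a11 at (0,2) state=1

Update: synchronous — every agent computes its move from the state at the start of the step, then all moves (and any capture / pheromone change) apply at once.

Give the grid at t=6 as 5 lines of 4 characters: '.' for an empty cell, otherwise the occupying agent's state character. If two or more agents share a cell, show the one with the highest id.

..11
.111
0.1.
0.00
.0.0

t=1: a0@(1,3):1 a1@(3,2):0 a2@(4,1):0 a3@(2,0):0 a4@(0,3):1 a5@(3,3):0 a6@(1,2):1 a7@(4,3):0 a8@(3,0):0 a9@(1,1):1 a10@(2,2):1 a11@(0,2):1
t=2: (unchanged — steady state)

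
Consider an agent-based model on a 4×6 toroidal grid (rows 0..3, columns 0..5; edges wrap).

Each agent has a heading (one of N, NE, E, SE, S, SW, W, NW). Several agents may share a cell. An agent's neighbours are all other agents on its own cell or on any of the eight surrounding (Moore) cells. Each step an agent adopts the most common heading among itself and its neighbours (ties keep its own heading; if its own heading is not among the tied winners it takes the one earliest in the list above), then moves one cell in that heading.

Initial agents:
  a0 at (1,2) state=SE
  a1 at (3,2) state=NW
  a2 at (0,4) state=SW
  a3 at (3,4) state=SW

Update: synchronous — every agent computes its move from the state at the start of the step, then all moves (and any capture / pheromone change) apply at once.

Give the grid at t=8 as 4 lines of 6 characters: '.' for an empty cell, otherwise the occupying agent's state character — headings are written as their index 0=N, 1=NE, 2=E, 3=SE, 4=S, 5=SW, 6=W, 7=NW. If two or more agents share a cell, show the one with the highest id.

..5...
....3.
......
7.5...

t=1: a0@(2,3):SE a1@(2,1):NW a2@(1,3):SW a3@(0,3):SW
t=2: a0@(3,4):SE a1@(1,0):NW a2@(2,2):SW a3@(1,2):SW
t=3: a0@(0,5):SE a1@(0,5):NW a2@(3,1):SW a3@(2,1):SW
t=4: a0@(1,0):SE a1@(3,4):NW a2@(0,0):SW a3@(3,0):SW
t=5: a0@(2,1):SE a1@(2,3):NW a2@(1,5):SW a3@(0,5):SW
t=6: a0@(3,2):SE a1@(1,2):NW a2@(2,4):SW a3@(1,4):SW
t=7: a0@(0,3):SE a1@(0,1):NW a2@(3,3):SW a3@(2,3):SW
t=8: a0@(1,4):SE a1@(3,0):NW a2@(0,2):SW a3@(3,2):SW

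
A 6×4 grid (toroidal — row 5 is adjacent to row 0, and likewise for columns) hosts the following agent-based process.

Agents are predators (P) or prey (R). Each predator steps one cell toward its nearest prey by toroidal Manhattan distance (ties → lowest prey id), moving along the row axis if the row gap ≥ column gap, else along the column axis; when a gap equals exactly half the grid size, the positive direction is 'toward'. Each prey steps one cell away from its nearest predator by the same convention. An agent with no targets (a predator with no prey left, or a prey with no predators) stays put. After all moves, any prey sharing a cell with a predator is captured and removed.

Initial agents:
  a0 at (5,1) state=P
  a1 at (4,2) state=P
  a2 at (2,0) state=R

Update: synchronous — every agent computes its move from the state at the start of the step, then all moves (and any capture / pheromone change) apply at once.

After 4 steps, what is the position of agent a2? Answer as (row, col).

(4, 0)

t=1: a0@(0,1):P a1@(3,2):P a2@(1,0):R
t=2: a0@(1,1):P a1@(2,2):P a2@(2,0):R
t=3: a0@(2,1):P a1@(2,3):P a2@(3,0):R
t=4: a0@(3,1):P a1@(3,3):P a2@(4,0):R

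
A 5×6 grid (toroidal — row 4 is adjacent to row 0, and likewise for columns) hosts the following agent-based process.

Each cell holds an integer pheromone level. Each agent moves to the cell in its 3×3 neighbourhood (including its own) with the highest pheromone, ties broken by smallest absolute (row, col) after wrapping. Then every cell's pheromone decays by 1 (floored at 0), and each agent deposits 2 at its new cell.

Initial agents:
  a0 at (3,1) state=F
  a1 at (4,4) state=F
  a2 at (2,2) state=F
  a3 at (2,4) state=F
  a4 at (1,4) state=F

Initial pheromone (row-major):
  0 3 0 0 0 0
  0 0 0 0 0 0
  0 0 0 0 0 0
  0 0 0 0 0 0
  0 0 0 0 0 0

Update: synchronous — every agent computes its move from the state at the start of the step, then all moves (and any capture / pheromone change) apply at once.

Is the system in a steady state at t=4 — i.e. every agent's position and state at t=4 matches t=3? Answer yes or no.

t=1: a0@(2,0) a1@(0,3) a2@(1,1) a3@(1,3) a4@(0,3) | pheromone: 0 2 0 4 0 0 / 0 2 0 2 0 0 / 2 0 0 0 0 0 / 0 0 0 0 0 0 / 0 0 0 0 0 0
t=2: a0@(1,1) a1@(0,3) a2@(0,1) a3@(0,3) a4@(0,3) | pheromone: 0 3 0 9 0 0 / 0 3 0 1 0 0 / 1 0 0 0 0 0 / 0 0 0 0 0 0 / 0 0 0 0 0 0
t=3: a0@(0,1) a1@(0,3) a2@(0,1) a3@(0,3) a4@(0,3) | pheromone: 0 6 0 14 0 0 / 0 2 0 0 0 0 / 0 0 0 0 0 0 / 0 0 0 0 0 0 / 0 0 0 0 0 0
t=4: a0@(0,1) a1@(0,3) a2@(0,1) a3@(0,3) a4@(0,3) | pheromone: 0 9 0 19 0 0 / 0 1 0 0 0 0 / 0 0 0 0 0 0 / 0 0 0 0 0 0 / 0 0 0 0 0 0

yes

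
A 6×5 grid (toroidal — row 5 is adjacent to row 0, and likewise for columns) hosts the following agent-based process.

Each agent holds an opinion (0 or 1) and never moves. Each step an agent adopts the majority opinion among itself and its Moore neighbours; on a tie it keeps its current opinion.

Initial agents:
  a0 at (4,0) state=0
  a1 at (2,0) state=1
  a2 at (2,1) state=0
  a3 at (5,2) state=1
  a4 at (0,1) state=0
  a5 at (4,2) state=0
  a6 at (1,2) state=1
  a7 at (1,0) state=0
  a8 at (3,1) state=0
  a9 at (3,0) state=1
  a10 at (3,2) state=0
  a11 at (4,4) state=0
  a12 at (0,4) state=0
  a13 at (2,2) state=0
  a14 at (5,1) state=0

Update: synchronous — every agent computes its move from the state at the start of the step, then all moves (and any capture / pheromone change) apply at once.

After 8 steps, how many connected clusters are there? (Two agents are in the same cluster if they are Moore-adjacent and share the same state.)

1

t=1: a0@(4,0):0 a1@(2,0):0 a2@(2,1):0 a3@(5,2):0 a4@(0,1):0 a5@(4,2):0 a6@(1,2):0 a7@(1,0):0 a8@(3,1):0 a9@(3,0):0 a10@(3,2):0 a11@(4,4):0 a12@(0,4):0 a13@(2,2):0 a14@(5,1):0
t=2: (unchanged — steady state)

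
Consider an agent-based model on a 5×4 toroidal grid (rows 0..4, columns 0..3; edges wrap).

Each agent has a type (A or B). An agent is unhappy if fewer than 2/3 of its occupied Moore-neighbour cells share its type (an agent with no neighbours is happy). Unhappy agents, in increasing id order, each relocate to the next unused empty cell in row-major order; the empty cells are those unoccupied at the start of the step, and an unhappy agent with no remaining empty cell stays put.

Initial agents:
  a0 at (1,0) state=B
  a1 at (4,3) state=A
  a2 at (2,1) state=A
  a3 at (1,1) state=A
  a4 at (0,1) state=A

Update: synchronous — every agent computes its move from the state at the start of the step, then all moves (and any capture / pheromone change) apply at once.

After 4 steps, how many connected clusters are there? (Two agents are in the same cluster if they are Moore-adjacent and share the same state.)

t=1: a0@(0,0):B a1@(4,3):A a2@(0,2):A a3@(1,1):A a4@(0,3):A
t=2: a0@(0,1):B a1@(4,3):A a2@(0,2):A a3@(1,0):A a4@(0,3):A
t=3: a0@(0,0):B a1@(4,3):A a2@(0,2):A a3@(1,1):A a4@(0,3):A
t=4: a0@(0,1):B a1@(4,3):A a2@(0,2):A a3@(1,0):A a4@(0,3):A

2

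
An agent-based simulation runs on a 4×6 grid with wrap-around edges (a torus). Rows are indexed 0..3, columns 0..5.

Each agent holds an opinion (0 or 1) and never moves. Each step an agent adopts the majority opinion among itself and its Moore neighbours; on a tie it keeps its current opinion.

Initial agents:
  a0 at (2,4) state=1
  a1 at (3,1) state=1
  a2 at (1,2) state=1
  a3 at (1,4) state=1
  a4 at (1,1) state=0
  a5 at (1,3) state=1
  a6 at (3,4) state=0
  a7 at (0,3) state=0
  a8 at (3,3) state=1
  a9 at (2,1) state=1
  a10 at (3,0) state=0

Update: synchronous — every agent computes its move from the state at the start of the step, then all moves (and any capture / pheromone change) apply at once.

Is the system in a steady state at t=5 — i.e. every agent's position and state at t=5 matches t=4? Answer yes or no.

yes

t=1: a0@(2,4):1 a1@(3,1):1 a2@(1,2):1 a3@(1,4):1 a4@(1,1):1 a5@(1,3):1 a6@(3,4):0 a7@(0,3):1 a8@(3,3):1 a9@(2,1):1 a10@(3,0):1
t=2: a0@(2,4):1 a1@(3,1):1 a2@(1,2):1 a3@(1,4):1 a4@(1,1):1 a5@(1,3):1 a6@(3,4):1 a7@(0,3):1 a8@(3,3):1 a9@(2,1):1 a10@(3,0):1
t=3: (unchanged — steady state)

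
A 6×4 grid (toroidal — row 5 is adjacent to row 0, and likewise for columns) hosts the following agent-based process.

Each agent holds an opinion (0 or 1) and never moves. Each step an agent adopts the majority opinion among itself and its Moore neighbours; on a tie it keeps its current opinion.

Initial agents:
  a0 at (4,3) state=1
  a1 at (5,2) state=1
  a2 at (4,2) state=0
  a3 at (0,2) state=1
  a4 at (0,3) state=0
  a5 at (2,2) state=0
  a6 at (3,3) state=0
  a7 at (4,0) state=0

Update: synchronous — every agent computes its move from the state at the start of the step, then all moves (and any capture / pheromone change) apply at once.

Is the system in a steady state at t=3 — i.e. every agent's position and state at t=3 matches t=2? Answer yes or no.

t=1: a0@(4,3):0 a1@(5,2):1 a2@(4,2):0 a3@(0,2):1 a4@(0,3):1 a5@(2,2):0 a6@(3,3):0 a7@(4,0):0
t=2: (unchanged — steady state)

yes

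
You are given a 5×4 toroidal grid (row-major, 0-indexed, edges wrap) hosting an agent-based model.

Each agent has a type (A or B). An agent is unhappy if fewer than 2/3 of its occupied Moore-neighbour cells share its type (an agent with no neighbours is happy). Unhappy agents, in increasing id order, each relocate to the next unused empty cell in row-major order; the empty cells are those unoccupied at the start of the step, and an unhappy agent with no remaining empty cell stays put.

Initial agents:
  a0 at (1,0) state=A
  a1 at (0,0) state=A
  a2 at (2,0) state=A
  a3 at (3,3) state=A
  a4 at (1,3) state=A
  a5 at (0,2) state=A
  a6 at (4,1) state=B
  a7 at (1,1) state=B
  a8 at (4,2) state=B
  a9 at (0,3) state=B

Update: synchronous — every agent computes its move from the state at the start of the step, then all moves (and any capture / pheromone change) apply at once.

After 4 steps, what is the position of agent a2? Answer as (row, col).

t=1: a0@(0,1):A a1@(1,2):A a2@(2,0):A a3@(2,1):A a4@(1,3):A a5@(2,2):A a6@(2,3):B a7@(3,0):B a8@(3,1):B a9@(3,2):B
t=2: a0@(0,1):A a1@(1,2):A a2@(0,0):A a3@(0,2):A a4@(1,3):A a5@(0,3):A a6@(1,0):B a7@(1,1):B a8@(3,3):B a9@(4,0):B
t=3: a0@(2,0):A a1@(1,2):A a2@(2,1):A a3@(0,2):A a4@(1,3):A a5@(0,3):A a6@(2,2):B a7@(2,3):B a8@(3,3):B a9@(3,0):B
t=4: a0@(0,0):A a1@(1,2):A a2@(0,1):A a3@(0,2):A a4@(1,3):A a5@(0,3):A a6@(1,0):B a7@(1,1):B a8@(3,3):B a9@(3,1):B

(0, 1)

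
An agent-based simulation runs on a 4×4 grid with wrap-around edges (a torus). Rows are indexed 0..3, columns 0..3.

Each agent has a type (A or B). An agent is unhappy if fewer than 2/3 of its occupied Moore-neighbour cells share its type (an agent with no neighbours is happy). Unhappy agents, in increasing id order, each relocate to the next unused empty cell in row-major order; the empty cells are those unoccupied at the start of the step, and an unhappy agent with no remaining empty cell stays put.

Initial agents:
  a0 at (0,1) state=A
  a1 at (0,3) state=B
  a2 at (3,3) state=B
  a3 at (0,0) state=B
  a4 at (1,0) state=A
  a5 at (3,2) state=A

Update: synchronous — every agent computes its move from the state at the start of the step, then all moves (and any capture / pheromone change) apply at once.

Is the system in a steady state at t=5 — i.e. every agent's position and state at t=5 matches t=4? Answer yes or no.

t=1: a0@(0,1):A a1@(0,2):B a2@(3,3):B a3@(1,1):B a4@(1,2):A a5@(1,3):A
t=2: a0@(0,0):A a1@(0,3):B a2@(3,3):B a3@(1,0):B a4@(2,0):A a5@(2,1):A
t=3: a0@(0,1):A a1@(0,3):B a2@(0,2):B a3@(1,1):B a4@(1,2):A a5@(1,3):A
t=4: a0@(0,0):A a1@(1,0):B a2@(2,0):B a3@(2,1):B a4@(2,2):A a5@(2,3):A
t=5: a0@(0,1):A a1@(0,2):B a2@(2,0):B a3@(2,1):B a4@(0,3):A a5@(1,1):A

no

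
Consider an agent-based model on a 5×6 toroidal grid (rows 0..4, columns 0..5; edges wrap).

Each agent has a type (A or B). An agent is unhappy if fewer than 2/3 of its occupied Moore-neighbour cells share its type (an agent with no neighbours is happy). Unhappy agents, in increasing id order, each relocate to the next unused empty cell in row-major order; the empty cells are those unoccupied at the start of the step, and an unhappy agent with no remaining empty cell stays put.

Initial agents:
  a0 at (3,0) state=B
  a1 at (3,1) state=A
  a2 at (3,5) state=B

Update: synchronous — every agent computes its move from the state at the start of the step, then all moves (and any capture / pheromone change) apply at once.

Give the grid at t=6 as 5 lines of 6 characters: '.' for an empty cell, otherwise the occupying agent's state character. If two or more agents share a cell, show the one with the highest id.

..BA..
......
......
.....B
......

t=1: a0@(0,0):B a1@(0,1):A a2@(3,5):B
t=2: a0@(0,2):B a1@(0,3):A a2@(3,5):B
t=3: a0@(0,0):B a1@(0,1):A a2@(3,5):B
t=4: a0@(0,2):B a1@(0,3):A a2@(3,5):B
t=5: a0@(0,0):B a1@(0,1):A a2@(3,5):B
t=6: a0@(0,2):B a1@(0,3):A a2@(3,5):B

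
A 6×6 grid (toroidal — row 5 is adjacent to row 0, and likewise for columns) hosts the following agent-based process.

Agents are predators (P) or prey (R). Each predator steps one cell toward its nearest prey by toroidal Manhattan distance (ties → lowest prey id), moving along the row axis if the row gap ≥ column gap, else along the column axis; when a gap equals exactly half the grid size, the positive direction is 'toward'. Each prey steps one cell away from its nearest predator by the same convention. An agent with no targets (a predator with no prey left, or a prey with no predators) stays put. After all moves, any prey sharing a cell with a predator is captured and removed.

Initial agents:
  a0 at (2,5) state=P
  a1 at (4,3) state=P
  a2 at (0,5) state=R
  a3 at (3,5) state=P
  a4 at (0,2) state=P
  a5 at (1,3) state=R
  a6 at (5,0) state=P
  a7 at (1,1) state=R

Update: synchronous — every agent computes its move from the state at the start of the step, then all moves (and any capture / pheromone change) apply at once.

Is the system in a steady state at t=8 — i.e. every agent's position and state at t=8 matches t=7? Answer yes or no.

t=1: a0@(1,5):P a1@(5,3):P a2@(5,5):R a3@(4,5):P a4@(1,2):P a5@(2,3):R a6@(0,0):P a7@(2,1):R
t=2: a0@(0,5):P a1@(5,4):P a3@(5,5):P a4@(2,2):P a5@(3,3):R a6@(5,0):P a7@(3,1):R
t=3: a0@(1,5):P a1@(4,4):P a3@(4,5):P a4@(3,2):P a5@(4,3):R a6@(4,0):P a7@(4,1):R
t=4: a0@(2,5):P a1@(4,3):P a3@(4,4):P a4@(4,2):P a6@(4,1):P
t=5: (unchanged — steady state)

yes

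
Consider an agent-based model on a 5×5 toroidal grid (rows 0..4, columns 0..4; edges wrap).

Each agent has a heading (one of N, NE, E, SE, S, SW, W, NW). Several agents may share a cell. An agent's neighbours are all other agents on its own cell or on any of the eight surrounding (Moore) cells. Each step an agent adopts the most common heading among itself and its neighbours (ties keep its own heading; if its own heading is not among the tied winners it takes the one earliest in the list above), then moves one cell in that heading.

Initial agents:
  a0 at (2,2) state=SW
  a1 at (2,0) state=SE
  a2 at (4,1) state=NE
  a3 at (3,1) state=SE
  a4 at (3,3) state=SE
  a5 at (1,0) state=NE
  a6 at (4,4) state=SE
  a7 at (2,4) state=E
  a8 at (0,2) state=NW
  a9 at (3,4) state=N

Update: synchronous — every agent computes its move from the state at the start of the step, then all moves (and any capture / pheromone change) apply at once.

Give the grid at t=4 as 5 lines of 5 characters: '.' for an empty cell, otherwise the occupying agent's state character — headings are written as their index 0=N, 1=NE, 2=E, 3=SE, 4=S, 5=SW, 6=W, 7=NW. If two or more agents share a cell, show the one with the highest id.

t=1: a0@(3,3):SE a1@(3,1):SE a2@(3,2):NE a3@(4,2):SE a4@(4,4):SE a5@(0,1):NE a6@(0,0):SE a7@(3,0):SE a8@(4,1):NW a9@(4,0):SE
t=2: a0@(4,4):SE a1@(4,2):SE a2@(4,3):SE a3@(0,3):SE a4@(0,0):SE a5@(1,2):SE a6@(1,1):SE a7@(4,1):SE a8@(0,2):SE a9@(0,1):SE
t=3: a0@(0,0):SE a1@(0,3):SE a2@(0,4):SE a3@(1,4):SE a4@(1,1):SE a5@(2,3):SE a6@(2,2):SE a7@(0,2):SE a8@(1,3):SE a9@(1,2):SE
t=4: a0@(1,1):SE a1@(1,4):SE a2@(1,0):SE a3@(2,0):SE a4@(2,2):SE a5@(3,4):SE a6@(3,3):SE a7@(1,3):SE a8@(2,4):SE a9@(2,3):SE

.....
33.33
3.333
...33
.....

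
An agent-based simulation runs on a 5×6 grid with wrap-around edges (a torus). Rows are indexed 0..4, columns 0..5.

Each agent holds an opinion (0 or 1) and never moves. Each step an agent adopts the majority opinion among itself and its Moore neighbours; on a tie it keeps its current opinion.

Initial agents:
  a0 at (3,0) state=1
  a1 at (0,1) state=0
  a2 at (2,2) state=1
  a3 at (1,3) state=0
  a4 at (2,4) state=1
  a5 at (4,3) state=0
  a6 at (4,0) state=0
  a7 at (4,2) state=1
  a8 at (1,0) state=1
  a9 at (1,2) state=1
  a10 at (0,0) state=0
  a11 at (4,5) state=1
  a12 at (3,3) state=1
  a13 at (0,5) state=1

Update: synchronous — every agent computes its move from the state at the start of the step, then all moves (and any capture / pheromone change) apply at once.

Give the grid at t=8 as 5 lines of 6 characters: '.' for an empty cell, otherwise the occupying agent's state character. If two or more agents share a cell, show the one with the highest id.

t=1: a0@(3,0):1 a1@(0,1):0 a2@(2,2):1 a3@(1,3):1 a4@(2,4):1 a5@(4,3):1 a6@(4,0):0 a7@(4,2):1 a8@(1,0):1 a9@(1,2):1 a10@(0,0):0 a11@(4,5):1 a12@(3,3):1 a13@(0,5):1
t=2: (unchanged — steady state)

00...1
1.11..
..1.1.
1..1..
0.11.1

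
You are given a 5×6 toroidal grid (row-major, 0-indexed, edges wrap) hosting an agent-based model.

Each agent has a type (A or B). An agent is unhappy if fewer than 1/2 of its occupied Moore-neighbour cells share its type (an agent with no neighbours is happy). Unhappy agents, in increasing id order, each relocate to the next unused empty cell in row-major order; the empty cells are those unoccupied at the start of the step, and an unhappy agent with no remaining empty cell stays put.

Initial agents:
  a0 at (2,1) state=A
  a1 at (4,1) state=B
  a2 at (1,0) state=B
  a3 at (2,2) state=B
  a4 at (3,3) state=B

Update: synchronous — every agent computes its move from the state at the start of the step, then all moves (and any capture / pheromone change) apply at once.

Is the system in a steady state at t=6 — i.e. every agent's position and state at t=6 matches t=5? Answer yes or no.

no

t=1: a0@(0,0):A a1@(4,1):B a2@(0,1):B a3@(2,2):B a4@(3,3):B
t=2: a0@(0,2):A a1@(4,1):B a2@(0,1):B a3@(2,2):B a4@(3,3):B
t=3: a0@(0,0):A a1@(4,1):B a2@(0,1):B a3@(2,2):B a4@(3,3):B
t=4: a0@(0,2):A a1@(4,1):B a2@(0,1):B a3@(2,2):B a4@(3,3):B
t=5: a0@(0,0):A a1@(4,1):B a2@(0,1):B a3@(2,2):B a4@(3,3):B
t=6: a0@(0,2):A a1@(4,1):B a2@(0,1):B a3@(2,2):B a4@(3,3):B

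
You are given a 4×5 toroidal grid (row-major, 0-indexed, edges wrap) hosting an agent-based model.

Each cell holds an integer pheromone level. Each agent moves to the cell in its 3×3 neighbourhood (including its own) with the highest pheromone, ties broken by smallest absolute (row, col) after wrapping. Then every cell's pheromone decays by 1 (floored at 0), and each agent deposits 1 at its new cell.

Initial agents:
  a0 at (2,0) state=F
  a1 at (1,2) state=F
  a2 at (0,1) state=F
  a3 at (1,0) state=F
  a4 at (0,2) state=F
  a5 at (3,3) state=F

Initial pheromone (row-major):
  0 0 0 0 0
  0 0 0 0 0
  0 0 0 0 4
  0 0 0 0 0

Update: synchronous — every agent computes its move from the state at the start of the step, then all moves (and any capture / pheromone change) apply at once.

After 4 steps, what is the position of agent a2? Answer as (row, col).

(0, 1)

t=1: a0@(2,4) a1@(0,1) a2@(0,0) a3@(2,4) a4@(0,1) a5@(2,4) | pheromone: 1 2 0 0 0 / 0 0 0 0 0 / 0 0 0 0 6 / 0 0 0 0 0
t=2: a0@(2,4) a1@(0,1) a2@(0,1) a3@(2,4) a4@(0,1) a5@(2,4) | pheromone: 0 4 0 0 0 / 0 0 0 0 0 / 0 0 0 0 8 / 0 0 0 0 0
t=3: a0@(2,4) a1@(0,1) a2@(0,1) a3@(2,4) a4@(0,1) a5@(2,4) | pheromone: 0 6 0 0 0 / 0 0 0 0 0 / 0 0 0 0 10 / 0 0 0 0 0
t=4: a0@(2,4) a1@(0,1) a2@(0,1) a3@(2,4) a4@(0,1) a5@(2,4) | pheromone: 0 8 0 0 0 / 0 0 0 0 0 / 0 0 0 0 12 / 0 0 0 0 0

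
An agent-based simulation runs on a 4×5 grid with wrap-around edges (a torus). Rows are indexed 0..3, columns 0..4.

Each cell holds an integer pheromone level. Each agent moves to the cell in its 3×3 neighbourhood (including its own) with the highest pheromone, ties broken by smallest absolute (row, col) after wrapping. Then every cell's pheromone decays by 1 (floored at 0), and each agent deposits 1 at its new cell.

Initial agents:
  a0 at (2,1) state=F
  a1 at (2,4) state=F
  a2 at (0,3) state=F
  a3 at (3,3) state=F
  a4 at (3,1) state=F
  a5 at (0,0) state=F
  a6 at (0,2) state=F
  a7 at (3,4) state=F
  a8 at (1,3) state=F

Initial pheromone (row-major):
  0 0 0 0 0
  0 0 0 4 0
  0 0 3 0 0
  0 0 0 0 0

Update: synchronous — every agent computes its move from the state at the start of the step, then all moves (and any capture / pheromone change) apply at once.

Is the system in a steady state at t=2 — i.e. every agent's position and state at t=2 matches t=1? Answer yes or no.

t=1: a0@(2,2) a1@(1,3) a2@(1,3) a3@(2,2) a4@(2,2) a5@(0,0) a6@(1,3) a7@(0,0) a8@(1,3) | pheromone: 2 0 0 0 0 / 0 0 0 7 0 / 0 0 5 0 0 / 0 0 0 0 0
t=2: a0@(1,3) a1@(1,3) a2@(1,3) a3@(1,3) a4@(1,3) a5@(0,0) a6@(1,3) a7@(0,0) a8@(1,3) | pheromone: 3 0 0 0 0 / 0 0 0 13 0 / 0 0 4 0 0 / 0 0 0 0 0

no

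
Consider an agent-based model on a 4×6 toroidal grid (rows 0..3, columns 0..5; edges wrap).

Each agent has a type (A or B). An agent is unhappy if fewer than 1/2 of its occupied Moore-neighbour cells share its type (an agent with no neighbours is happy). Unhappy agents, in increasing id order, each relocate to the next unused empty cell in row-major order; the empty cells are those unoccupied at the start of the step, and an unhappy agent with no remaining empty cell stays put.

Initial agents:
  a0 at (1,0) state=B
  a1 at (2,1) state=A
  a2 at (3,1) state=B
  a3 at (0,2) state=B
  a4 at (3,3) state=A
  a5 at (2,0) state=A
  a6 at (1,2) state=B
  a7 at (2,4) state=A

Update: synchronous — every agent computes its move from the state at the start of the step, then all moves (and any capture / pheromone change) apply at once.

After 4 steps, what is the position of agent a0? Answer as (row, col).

(0, 4)

t=1: a0@(0,0):B a1@(0,1):A a2@(0,3):B a3@(0,2):B a4@(3,3):A a5@(0,4):A a6@(1,2):B a7@(2,4):A
t=2: a0@(0,5):B a1@(1,0):A a2@(0,3):B a3@(0,2):B a4@(3,3):A a5@(0,4):A a6@(1,2):B a7@(2,4):A
t=3: a0@(0,0):B a1@(0,1):A a2@(0,3):B a3@(0,2):B a4@(3,3):A a5@(1,1):A a6@(1,2):B a7@(2,4):A
t=4: a0@(0,4):B a1@(0,5):A a2@(0,3):B a3@(1,0):B a4@(1,3):A a5@(1,4):A a6@(1,2):B a7@(2,4):A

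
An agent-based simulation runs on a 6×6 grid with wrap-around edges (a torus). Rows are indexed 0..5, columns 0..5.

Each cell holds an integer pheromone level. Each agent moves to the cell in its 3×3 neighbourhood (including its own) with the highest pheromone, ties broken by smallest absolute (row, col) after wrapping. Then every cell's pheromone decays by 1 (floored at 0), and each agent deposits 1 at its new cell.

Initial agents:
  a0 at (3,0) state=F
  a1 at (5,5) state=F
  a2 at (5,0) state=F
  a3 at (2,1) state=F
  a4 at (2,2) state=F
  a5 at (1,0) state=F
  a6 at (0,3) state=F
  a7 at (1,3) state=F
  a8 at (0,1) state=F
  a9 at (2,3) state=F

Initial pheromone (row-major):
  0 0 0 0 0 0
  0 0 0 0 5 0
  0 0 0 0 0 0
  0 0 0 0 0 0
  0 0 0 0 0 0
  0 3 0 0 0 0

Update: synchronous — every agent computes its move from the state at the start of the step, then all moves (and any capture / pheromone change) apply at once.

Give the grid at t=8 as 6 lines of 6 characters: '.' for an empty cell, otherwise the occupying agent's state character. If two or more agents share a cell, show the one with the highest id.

t=1: a0@(2,0) a1@(0,0) a2@(5,1) a3@(1,0) a4@(1,1) a5@(0,0) a6@(1,4) a7@(1,4) a8@(5,1) a9@(1,4) | pheromone: 2 0 0 0 0 0 / 1 1 0 0 7 0 / 1 0 0 0 0 0 / 0 0 0 0 0 0 / 0 0 0 0 0 0 / 0 4 0 0 0 0
t=2: a0@(1,0) a1@(5,1) a2@(5,1) a3@(0,0) a4@(0,0) a5@(5,1) a6@(1,4) a7@(1,4) a8@(5,1) a9@(1,4) | pheromone: 3 0 0 0 0 0 / 1 0 0 0 9 0 / 0 0 0 0 0 0 / 0 0 0 0 0 0 / 0 0 0 0 0 0 / 0 7 0 0 0 0
t=3: a0@(0,0) a1@(5,1) a2@(5,1) a3@(5,1) a4@(5,1) a5@(5,1) a6@(1,4) a7@(1,4) a8@(5,1) a9@(1,4) | pheromone: 3 0 0 0 0 0 / 0 0 0 0 11 0 / 0 0 0 0 0 0 / 0 0 0 0 0 0 / 0 0 0 0 0 0 / 0 12 0 0 0 0
t=4: a0@(5,1) a1@(5,1) a2@(5,1) a3@(5,1) a4@(5,1) a5@(5,1) a6@(1,4) a7@(1,4) a8@(5,1) a9@(1,4) | pheromone: 2 0 0 0 0 0 / 0 0 0 0 13 0 / 0 0 0 0 0 0 / 0 0 0 0 0 0 / 0 0 0 0 0 0 / 0 18 0 0 0 0
t=5: a0@(5,1) a1@(5,1) a2@(5,1) a3@(5,1) a4@(5,1) a5@(5,1) a6@(1,4) a7@(1,4) a8@(5,1) a9@(1,4) | pheromone: 1 0 0 0 0 0 / 0 0 0 0 15 0 / 0 0 0 0 0 0 / 0 0 0 0 0 0 / 0 0 0 0 0 0 / 0 24 0 0 0 0
t=6: a0@(5,1) a1@(5,1) a2@(5,1) a3@(5,1) a4@(5,1) a5@(5,1) a6@(1,4) a7@(1,4) a8@(5,1) a9@(1,4) | pheromone: 0 0 0 0 0 0 / 0 0 0 0 17 0 / 0 0 0 0 0 0 / 0 0 0 0 0 0 / 0 0 0 0 0 0 / 0 30 0 0 0 0
t=7: a0@(5,1) a1@(5,1) a2@(5,1) a3@(5,1) a4@(5,1) a5@(5,1) a6@(1,4) a7@(1,4) a8@(5,1) a9@(1,4) | pheromone: 0 0 0 0 0 0 / 0 0 0 0 19 0 / 0 0 0 0 0 0 / 0 0 0 0 0 0 / 0 0 0 0 0 0 / 0 36 0 0 0 0
t=8: a0@(5,1) a1@(5,1) a2@(5,1) a3@(5,1) a4@(5,1) a5@(5,1) a6@(1,4) a7@(1,4) a8@(5,1) a9@(1,4) | pheromone: 0 0 0 0 0 0 / 0 0 0 0 21 0 / 0 0 0 0 0 0 / 0 0 0 0 0 0 / 0 0 0 0 0 0 / 0 42 0 0 0 0

......
....F.
......
......
......
.F....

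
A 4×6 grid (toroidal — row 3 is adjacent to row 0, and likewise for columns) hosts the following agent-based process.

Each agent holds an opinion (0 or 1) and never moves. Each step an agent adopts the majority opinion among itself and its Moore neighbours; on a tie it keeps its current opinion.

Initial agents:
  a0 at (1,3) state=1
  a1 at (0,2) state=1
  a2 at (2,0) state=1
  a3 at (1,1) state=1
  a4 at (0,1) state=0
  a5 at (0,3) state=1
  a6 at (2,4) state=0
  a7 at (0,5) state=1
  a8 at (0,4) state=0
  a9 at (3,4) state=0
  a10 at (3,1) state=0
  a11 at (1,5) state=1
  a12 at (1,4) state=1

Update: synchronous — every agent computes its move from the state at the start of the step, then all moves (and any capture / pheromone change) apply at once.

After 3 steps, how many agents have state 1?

11

t=1: a0@(1,3):1 a1@(0,2):1 a2@(2,0):1 a3@(1,1):1 a4@(0,1):0 a5@(0,3):1 a6@(2,4):1 a7@(0,5):1 a8@(0,4):1 a9@(3,4):0 a10@(3,1):0 a11@(1,5):1 a12@(1,4):1
t=2: a0@(1,3):1 a1@(0,2):1 a2@(2,0):1 a3@(1,1):1 a4@(0,1):0 a5@(0,3):1 a6@(2,4):1 a7@(0,5):1 a8@(0,4):1 a9@(3,4):1 a10@(3,1):0 a11@(1,5):1 a12@(1,4):1
t=3: (unchanged — steady state)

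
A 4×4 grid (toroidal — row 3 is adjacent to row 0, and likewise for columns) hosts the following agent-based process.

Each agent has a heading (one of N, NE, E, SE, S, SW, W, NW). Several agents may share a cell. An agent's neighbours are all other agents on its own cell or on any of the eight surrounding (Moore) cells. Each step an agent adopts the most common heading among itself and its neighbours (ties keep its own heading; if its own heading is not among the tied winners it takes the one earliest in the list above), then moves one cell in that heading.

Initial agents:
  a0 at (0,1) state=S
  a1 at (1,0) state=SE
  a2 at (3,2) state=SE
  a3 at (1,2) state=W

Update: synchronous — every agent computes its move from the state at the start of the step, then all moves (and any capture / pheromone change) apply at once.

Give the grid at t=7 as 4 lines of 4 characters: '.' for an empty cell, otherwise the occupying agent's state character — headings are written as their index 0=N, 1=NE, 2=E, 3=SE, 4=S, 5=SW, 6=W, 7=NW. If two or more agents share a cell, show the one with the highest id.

t=1: a0@(1,2):SE a1@(2,1):SE a2@(0,3):SE a3@(1,1):W
t=2: a0@(2,3):SE a1@(3,2):SE a2@(1,0):SE a3@(2,2):SE
t=3: a0@(3,0):SE a1@(0,3):SE a2@(2,1):SE a3@(3,3):SE
t=4: a0@(0,1):SE a1@(1,0):SE a2@(3,2):SE a3@(0,0):SE
t=5: a0@(1,2):SE a1@(2,1):SE a2@(0,3):SE a3@(1,1):SE
t=6: a0@(2,3):SE a1@(3,2):SE a2@(1,0):SE a3@(2,2):SE
t=7: a0@(3,0):SE a1@(0,3):SE a2@(2,1):SE a3@(3,3):SE

...3
....
.3..
3..3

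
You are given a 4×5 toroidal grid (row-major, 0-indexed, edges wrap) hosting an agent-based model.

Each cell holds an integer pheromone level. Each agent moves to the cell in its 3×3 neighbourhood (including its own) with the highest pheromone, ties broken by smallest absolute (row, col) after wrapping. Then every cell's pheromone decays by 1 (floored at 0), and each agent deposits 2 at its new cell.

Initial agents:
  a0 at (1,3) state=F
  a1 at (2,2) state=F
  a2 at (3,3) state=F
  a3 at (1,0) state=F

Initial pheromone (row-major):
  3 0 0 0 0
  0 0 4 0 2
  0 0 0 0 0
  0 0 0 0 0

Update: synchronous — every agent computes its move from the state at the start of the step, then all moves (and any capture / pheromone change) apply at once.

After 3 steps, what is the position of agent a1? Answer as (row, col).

(1, 2)

t=1: a0@(1,2) a1@(1,2) a2@(0,2) a3@(0,0) | pheromone: 4 0 2 0 0 / 0 0 7 0 1 / 0 0 0 0 0 / 0 0 0 0 0
t=2: a0@(1,2) a1@(1,2) a2@(1,2) a3@(0,0) | pheromone: 5 0 1 0 0 / 0 0 12 0 0 / 0 0 0 0 0 / 0 0 0 0 0
t=3: a0@(1,2) a1@(1,2) a2@(1,2) a3@(0,0) | pheromone: 6 0 0 0 0 / 0 0 17 0 0 / 0 0 0 0 0 / 0 0 0 0 0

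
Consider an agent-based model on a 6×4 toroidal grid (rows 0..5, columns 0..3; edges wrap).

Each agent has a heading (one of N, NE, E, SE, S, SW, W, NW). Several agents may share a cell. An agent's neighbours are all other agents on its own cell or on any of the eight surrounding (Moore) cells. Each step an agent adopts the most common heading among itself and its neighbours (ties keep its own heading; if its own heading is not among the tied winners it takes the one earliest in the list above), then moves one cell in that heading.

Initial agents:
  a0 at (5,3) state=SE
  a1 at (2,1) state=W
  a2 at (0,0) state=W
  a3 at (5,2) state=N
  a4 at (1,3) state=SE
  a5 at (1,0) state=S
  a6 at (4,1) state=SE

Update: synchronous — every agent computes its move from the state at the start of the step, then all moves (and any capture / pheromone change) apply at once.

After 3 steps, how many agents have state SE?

t=1: a0@(0,0):SE a1@(2,0):W a2@(1,1):SE a3@(0,3):SE a4@(2,0):SE a5@(1,3):W a6@(5,2):SE
t=2: a0@(1,1):SE a1@(2,3):W a2@(2,2):SE a3@(1,0):SE a4@(3,1):SE a5@(2,0):SE a6@(0,3):SE
t=3: a0@(2,2):SE a1@(3,0):SE a2@(3,3):SE a3@(2,1):SE a4@(4,2):SE a5@(3,1):SE a6@(1,0):SE

7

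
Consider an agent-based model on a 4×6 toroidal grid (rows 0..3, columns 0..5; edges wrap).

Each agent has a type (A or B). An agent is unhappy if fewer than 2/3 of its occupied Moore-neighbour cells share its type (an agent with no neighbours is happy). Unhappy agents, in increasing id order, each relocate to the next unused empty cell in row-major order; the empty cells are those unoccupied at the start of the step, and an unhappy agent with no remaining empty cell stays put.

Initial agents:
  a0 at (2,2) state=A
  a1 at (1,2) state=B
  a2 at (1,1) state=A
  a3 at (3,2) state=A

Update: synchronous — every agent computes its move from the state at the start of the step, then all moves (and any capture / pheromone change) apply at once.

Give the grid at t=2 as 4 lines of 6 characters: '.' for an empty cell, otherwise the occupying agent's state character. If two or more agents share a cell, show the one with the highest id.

..BA..
......
..A...
..A...

t=1: a0@(2,2):A a1@(0,0):B a2@(0,1):A a3@(3,2):A
t=2: a0@(2,2):A a1@(0,2):B a2@(0,3):A a3@(3,2):A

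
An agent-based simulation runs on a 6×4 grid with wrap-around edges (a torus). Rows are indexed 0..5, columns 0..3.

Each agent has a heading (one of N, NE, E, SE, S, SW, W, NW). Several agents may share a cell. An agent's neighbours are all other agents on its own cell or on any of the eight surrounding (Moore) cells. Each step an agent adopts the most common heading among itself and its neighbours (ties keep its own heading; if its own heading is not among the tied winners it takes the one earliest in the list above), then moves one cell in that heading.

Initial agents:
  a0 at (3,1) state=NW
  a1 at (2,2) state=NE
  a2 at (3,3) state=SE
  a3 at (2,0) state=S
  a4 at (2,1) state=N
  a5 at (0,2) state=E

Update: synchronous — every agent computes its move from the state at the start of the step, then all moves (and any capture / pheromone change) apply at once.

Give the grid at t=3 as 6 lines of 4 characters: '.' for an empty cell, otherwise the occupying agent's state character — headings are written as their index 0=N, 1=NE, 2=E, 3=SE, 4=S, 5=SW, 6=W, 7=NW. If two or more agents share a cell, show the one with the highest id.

.23.
....
....
....
....
40..

t=1: a0@(2,0):NW a1@(1,3):NE a2@(4,0):SE a3@(3,0):S a4@(1,1):N a5@(0,3):E
t=2: a0@(1,3):NW a1@(0,0):NE a2@(5,1):SE a3@(4,0):S a4@(0,1):N a5@(0,0):E
t=3: a0@(0,2):NW a1@(5,1):NE a2@(0,2):SE a3@(5,0):S a4@(5,1):N a5@(0,1):E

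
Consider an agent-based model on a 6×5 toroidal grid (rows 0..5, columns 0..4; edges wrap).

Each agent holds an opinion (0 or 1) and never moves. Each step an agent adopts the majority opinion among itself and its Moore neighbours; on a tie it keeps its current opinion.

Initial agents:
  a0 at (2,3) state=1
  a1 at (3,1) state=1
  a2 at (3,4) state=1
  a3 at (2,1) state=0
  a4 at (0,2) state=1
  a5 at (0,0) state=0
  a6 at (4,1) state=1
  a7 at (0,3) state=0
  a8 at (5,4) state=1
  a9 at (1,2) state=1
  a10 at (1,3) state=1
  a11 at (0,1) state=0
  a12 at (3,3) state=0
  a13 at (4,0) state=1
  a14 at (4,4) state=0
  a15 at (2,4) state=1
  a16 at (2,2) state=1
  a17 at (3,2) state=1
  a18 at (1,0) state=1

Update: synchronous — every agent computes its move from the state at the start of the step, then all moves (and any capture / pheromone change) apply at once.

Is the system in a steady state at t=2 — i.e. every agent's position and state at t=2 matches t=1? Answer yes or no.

no

t=1: a0@(2,3):1 a1@(3,1):1 a2@(3,4):1 a3@(2,1):1 a4@(0,2):1 a5@(0,0):0 a6@(4,1):1 a7@(0,3):1 a8@(5,4):0 a9@(1,2):1 a10@(1,3):1 a11@(0,1):1 a12@(3,3):1 a13@(4,0):1 a14@(4,4):1 a15@(2,4):1 a16@(2,2):1 a17@(3,2):1 a18@(1,0):0
t=2: a0@(2,3):1 a1@(3,1):1 a2@(3,4):1 a3@(2,1):1 a4@(0,2):1 a5@(0,0):0 a6@(4,1):1 a7@(0,3):1 a8@(5,4):1 a9@(1,2):1 a10@(1,3):1 a11@(0,1):1 a12@(3,3):1 a13@(4,0):1 a14@(4,4):1 a15@(2,4):1 a16@(2,2):1 a17@(3,2):1 a18@(1,0):1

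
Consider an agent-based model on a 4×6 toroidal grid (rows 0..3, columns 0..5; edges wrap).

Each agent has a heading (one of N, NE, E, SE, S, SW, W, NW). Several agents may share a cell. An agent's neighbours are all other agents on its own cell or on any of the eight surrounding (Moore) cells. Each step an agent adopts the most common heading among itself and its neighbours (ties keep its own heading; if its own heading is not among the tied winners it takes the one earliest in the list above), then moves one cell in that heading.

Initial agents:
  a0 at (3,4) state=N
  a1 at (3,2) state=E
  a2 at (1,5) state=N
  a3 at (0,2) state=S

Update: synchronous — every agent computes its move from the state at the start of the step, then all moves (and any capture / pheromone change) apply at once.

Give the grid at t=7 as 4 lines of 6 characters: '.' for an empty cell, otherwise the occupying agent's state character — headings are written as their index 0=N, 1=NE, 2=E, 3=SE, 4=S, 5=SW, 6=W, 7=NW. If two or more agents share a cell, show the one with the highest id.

....0.
......
.....0
..4..0

t=1: a0@(2,4):N a1@(3,3):E a2@(0,5):N a3@(1,2):S
t=2: a0@(1,4):N a1@(3,4):E a2@(3,5):N a3@(2,2):S
t=3: a0@(0,4):N a1@(3,5):E a2@(2,5):N a3@(3,2):S
t=4: a0@(3,4):N a1@(2,5):N a2@(1,5):N a3@(0,2):S
t=5: a0@(2,4):N a1@(1,5):N a2@(0,5):N a3@(1,2):S
t=6: a0@(1,4):N a1@(0,5):N a2@(3,5):N a3@(2,2):S
t=7: a0@(0,4):N a1@(3,5):N a2@(2,5):N a3@(3,2):S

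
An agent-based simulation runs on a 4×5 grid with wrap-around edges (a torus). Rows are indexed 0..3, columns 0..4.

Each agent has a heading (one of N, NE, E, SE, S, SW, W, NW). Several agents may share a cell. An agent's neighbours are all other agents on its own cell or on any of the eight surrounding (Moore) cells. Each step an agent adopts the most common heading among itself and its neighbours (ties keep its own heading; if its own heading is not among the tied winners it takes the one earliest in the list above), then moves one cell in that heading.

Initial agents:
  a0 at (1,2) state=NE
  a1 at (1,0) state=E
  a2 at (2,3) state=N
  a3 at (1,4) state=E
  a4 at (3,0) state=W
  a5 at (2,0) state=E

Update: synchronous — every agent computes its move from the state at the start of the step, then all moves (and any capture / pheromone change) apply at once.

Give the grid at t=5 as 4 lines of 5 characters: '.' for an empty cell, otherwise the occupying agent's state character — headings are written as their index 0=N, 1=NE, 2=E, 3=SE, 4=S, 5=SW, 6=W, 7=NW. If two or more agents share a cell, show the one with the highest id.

..1..
2...2
2...2
6....

t=1: a0@(0,3):NE a1@(1,1):E a2@(1,3):N a3@(1,0):E a4@(3,4):W a5@(2,1):E
t=2: a0@(3,4):NE a1@(1,2):E a2@(0,3):N a3@(1,1):E a4@(3,3):W a5@(2,2):E
t=3: a0@(2,0):NE a1@(1,3):E a2@(3,3):N a3@(1,2):E a4@(3,2):W a5@(2,3):E
t=4: a0@(1,1):NE a1@(1,4):E a2@(2,3):N a3@(1,3):E a4@(3,1):W a5@(2,4):E
t=5: a0@(0,2):NE a1@(1,0):E a2@(2,4):E a3@(1,4):E a4@(3,0):W a5@(2,0):E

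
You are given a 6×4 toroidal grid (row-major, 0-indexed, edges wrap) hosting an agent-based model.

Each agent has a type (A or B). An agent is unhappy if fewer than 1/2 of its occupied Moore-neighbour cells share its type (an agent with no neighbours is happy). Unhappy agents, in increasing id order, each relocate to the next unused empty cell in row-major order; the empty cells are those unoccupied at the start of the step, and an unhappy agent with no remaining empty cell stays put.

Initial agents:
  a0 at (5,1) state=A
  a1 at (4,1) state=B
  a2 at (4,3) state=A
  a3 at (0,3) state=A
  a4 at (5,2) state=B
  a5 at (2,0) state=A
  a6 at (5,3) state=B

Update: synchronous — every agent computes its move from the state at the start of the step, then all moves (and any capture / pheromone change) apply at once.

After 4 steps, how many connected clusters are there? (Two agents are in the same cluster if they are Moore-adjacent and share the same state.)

t=1: a0@(0,0):A a1@(4,1):B a2@(0,1):A a3@(0,2):A a4@(1,0):B a5@(2,0):A a6@(1,1):B
t=2: a0@(0,3):A a1@(4,1):B a2@(0,1):A a3@(0,2):A a4@(1,2):B a5@(1,3):A a6@(2,1):B
t=3: a0@(0,3):A a1@(4,1):B a2@(0,1):A a3@(0,2):A a4@(0,0):B a5@(1,3):A a6@(2,1):B
t=4: a0@(0,3):A a1@(4,1):B a2@(0,1):A a3@(0,2):A a4@(1,0):B a5@(1,3):A a6@(2,1):B

3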